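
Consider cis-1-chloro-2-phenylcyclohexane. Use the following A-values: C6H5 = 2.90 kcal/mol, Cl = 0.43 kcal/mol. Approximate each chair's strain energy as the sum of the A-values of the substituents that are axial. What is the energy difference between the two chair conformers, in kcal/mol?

2.47 kcal/mol

C1 and C2 have opposite parity, so for the cis isomer the two substituents are one axial and one equatorial in each chair.
Chair I (phenyl axial, chloro equatorial): E = 2.90 kcal/mol.
Chair II (phenyl equatorial, chloro axial): E = 0.43 kcal/mol.
ΔE = 2.90 − 0.43 = 2.47 kcal/mol; chair II is more stable.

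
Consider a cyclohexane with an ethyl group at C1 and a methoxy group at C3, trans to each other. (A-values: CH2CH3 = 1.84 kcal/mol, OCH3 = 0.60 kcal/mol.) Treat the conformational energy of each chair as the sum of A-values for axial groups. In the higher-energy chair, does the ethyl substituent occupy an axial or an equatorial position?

axial

C1 and C3 have the same parity, so for the trans isomer the two substituents are one axial and one equatorial in each chair.
Chair I (ethyl axial, methoxy equatorial): E = 1.84 kcal/mol.
Chair II (ethyl equatorial, methoxy axial): E = 0.60 kcal/mol.
Chair I is the less stable (higher-energy) conformer, and in that chair the ethyl group is axial.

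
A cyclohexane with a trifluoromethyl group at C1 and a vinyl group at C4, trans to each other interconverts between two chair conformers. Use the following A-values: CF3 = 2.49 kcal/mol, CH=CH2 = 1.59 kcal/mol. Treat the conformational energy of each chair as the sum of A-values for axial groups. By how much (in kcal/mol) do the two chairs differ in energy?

C1 and C4 have opposite parity, so for the trans isomer the two substituents are e,e in one chair and a,a in the other.
Chair I (trifluoromethyl axial, vinyl axial): E = 4.08 kcal/mol.
Chair II (trifluoromethyl equatorial, vinyl equatorial): E = 0.00 kcal/mol.
ΔE = 4.08 − 0.00 = 4.08 kcal/mol; chair II is more stable.

4.08 kcal/mol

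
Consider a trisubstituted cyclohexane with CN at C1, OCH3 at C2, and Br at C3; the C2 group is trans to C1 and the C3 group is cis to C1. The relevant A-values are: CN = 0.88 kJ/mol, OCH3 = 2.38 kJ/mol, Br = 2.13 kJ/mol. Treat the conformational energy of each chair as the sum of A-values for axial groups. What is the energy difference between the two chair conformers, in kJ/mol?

5.39 kJ/mol

Chair I (cyano axial, methoxy axial, bromo axial): E = 5.39 kJ/mol.
Chair II (cyano equatorial, methoxy equatorial, bromo equatorial): E = 0.00 kJ/mol.
ΔE = 5.39 − 0.00 = 5.39 kJ/mol; chair II is more stable.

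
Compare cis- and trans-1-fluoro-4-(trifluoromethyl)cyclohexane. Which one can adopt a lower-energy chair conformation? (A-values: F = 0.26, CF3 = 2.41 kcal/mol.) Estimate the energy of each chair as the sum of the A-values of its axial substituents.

trans

At 1,4 positions (parity opposite): cis → (a,e or e,a); trans → (e,e or a,a).
Best chair for cis: E = 0.26 kcal/mol; best chair for trans: E = 0.00 kcal/mol.
The trans isomer is lower by 0.26 kcal/mol.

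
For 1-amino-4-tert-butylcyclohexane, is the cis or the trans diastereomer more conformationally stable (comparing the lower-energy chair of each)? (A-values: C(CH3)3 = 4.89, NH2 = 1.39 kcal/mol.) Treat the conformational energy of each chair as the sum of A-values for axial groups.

trans

At 1,4 positions (parity opposite): cis → (a,e or e,a); trans → (e,e or a,a).
Best chair for cis: E = 1.39 kcal/mol; best chair for trans: E = 0.00 kcal/mol.
The trans isomer is lower by 1.39 kcal/mol.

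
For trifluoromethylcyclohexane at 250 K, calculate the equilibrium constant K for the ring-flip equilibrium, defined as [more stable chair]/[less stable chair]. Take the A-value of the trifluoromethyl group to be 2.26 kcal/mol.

One chair has the trifluoromethyl group axial (E = 2.26 kcal/mol) and the other has it equatorial (E = 0).
ΔG = 2.26 kcal/mol between the two chairs.
K = exp(ΔG/RT) with R = 1.987×10⁻³ kcal mol⁻¹ K⁻¹ and T = 250 K gives K ≈ 94.6.

K ≈ 94.6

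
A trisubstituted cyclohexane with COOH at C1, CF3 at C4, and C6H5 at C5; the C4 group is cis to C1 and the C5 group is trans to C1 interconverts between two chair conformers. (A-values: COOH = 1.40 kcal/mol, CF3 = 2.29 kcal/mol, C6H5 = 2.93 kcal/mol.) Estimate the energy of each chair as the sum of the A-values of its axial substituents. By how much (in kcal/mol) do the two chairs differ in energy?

3.82 kcal/mol

Chair I (carboxyl axial, trifluoromethyl equatorial, phenyl equatorial): E = 1.40 kcal/mol.
Chair II (carboxyl equatorial, trifluoromethyl axial, phenyl axial): E = 5.22 kcal/mol.
ΔE = 5.22 − 1.40 = 3.82 kcal/mol; chair I is more stable.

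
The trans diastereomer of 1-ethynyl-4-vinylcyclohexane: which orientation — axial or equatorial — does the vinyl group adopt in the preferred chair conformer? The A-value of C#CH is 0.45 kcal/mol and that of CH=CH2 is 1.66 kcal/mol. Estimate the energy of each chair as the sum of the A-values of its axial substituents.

equatorial

C1 and C4 have opposite parity, so for the trans isomer the two substituents are e,e in one chair and a,a in the other.
Chair I (ethynyl axial, vinyl axial): E = 2.11 kcal/mol.
Chair II (ethynyl equatorial, vinyl equatorial): E = 0.00 kcal/mol.
Chair II is the more stable (lower-energy) conformer, and in that chair the vinyl group is equatorial.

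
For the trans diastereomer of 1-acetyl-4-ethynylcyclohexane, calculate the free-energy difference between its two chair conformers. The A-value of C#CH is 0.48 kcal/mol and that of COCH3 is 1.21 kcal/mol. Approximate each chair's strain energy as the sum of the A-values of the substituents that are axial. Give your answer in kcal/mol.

1.69 kcal/mol

C1 and C4 have opposite parity, so for the trans isomer the two substituents are e,e in one chair and a,a in the other.
Chair I (ethynyl axial, acetyl axial): E = 1.69 kcal/mol.
Chair II (ethynyl equatorial, acetyl equatorial): E = 0.00 kcal/mol.
ΔE = 1.69 − 0.00 = 1.69 kcal/mol; chair II is more stable.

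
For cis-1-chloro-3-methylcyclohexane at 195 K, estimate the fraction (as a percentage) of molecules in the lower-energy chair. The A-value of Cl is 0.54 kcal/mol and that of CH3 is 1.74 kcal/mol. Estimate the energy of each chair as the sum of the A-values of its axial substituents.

99.7%

C1 and C3 have the same parity, so for the cis isomer the two substituents are e,e in one chair and a,a in the other.
Chair I (chloro axial, methyl axial): E = 2.28 kcal/mol; chair II (chloro equatorial, methyl equatorial): E = 0.00 kcal/mol.
ΔG = 2.28 kcal/mol between the two chairs.
K = exp(ΔG/RT) with R = 1.987×10⁻³ kcal mol⁻¹ K⁻¹ and T = 195 K gives K ≈ 359.
Fraction in the lower-energy chair = K/(K+1) = 99.7%.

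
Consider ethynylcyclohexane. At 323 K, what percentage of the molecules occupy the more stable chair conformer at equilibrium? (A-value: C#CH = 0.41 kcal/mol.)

One chair has the ethynyl group axial (E = 0.41 kcal/mol) and the other has it equatorial (E = 0).
ΔG = 0.41 kcal/mol between the two chairs.
K = exp(ΔG/RT) with R = 1.987×10⁻³ kcal mol⁻¹ K⁻¹ and T = 323 K gives K ≈ 1.89.
Fraction in the lower-energy chair = K/(K+1) = 65.4%.

65.4%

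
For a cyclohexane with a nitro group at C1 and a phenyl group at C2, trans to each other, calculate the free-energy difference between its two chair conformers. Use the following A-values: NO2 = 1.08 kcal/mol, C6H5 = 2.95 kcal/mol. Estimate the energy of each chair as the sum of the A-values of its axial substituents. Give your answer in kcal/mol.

C1 and C2 have opposite parity, so for the trans isomer the two substituents are e,e in one chair and a,a in the other.
Chair I (nitro axial, phenyl axial): E = 4.03 kcal/mol.
Chair II (nitro equatorial, phenyl equatorial): E = 0.00 kcal/mol.
ΔE = 4.03 − 0.00 = 4.03 kcal/mol; chair II is more stable.

4.03 kcal/mol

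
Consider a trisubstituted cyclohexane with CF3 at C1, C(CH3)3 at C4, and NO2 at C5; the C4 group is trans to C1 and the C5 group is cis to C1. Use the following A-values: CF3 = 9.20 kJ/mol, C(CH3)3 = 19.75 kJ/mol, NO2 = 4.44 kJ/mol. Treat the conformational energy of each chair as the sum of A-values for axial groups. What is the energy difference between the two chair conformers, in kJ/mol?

33.39 kJ/mol

Chair I (trifluoromethyl axial, tert-butyl axial, nitro axial): E = 33.39 kJ/mol.
Chair II (trifluoromethyl equatorial, tert-butyl equatorial, nitro equatorial): E = 0.00 kJ/mol.
ΔE = 33.39 − 0.00 = 33.39 kJ/mol; chair II is more stable.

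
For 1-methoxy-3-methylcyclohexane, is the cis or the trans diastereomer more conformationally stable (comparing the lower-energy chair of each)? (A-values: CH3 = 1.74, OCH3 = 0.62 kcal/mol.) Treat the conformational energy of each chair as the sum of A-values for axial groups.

At 1,3 positions (parity same): cis → (e,e or a,a); trans → (a,e or e,a).
Best chair for cis: E = 0.00 kcal/mol; best chair for trans: E = 0.62 kcal/mol.
The cis isomer is lower by 0.62 kcal/mol.

cis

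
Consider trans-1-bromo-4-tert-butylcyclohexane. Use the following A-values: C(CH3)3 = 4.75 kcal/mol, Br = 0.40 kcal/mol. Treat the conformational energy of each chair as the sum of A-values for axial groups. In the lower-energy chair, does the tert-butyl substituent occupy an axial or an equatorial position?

C1 and C4 have opposite parity, so for the trans isomer the two substituents are e,e in one chair and a,a in the other.
Chair I (tert-butyl axial, bromo axial): E = 5.15 kcal/mol.
Chair II (tert-butyl equatorial, bromo equatorial): E = 0.00 kcal/mol.
Chair II is the more stable (lower-energy) conformer, and in that chair the tert-butyl group is equatorial.

equatorial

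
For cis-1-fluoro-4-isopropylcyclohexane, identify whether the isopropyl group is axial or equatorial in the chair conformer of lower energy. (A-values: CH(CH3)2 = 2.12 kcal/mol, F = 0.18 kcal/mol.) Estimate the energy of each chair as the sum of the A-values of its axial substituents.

equatorial

C1 and C4 have opposite parity, so for the cis isomer the two substituents are one axial and one equatorial in each chair.
Chair I (isopropyl axial, fluoro equatorial): E = 2.12 kcal/mol.
Chair II (isopropyl equatorial, fluoro axial): E = 0.18 kcal/mol.
Chair II is the more stable (lower-energy) conformer, and in that chair the isopropyl group is equatorial.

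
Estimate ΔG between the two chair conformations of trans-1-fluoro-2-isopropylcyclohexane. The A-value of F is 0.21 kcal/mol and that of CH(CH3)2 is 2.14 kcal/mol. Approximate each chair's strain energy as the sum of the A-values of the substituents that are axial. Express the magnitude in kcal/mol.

2.35 kcal/mol

C1 and C2 have opposite parity, so for the trans isomer the two substituents are e,e in one chair and a,a in the other.
Chair I (fluoro axial, isopropyl axial): E = 2.35 kcal/mol.
Chair II (fluoro equatorial, isopropyl equatorial): E = 0.00 kcal/mol.
ΔE = 2.35 − 0.00 = 2.35 kcal/mol; chair II is more stable.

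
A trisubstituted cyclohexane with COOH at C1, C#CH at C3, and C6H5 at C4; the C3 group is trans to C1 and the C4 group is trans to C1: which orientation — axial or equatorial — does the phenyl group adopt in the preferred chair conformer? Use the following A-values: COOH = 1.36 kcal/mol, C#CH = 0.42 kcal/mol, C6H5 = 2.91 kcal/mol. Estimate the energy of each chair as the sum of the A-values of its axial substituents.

equatorial

Chair I (carboxyl axial, ethynyl equatorial, phenyl axial): E = 4.27 kcal/mol.
Chair II (carboxyl equatorial, ethynyl axial, phenyl equatorial): E = 0.42 kcal/mol.
Chair II is the more stable (lower-energy) conformer, and in that chair the phenyl group is equatorial.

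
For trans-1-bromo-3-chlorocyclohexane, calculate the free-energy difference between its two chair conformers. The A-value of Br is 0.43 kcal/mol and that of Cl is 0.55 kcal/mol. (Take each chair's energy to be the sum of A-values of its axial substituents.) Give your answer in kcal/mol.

0.12 kcal/mol

C1 and C3 have the same parity, so for the trans isomer the two substituents are one axial and one equatorial in each chair.
Chair I (bromo axial, chloro equatorial): E = 0.43 kcal/mol.
Chair II (bromo equatorial, chloro axial): E = 0.55 kcal/mol.
ΔE = 0.55 − 0.43 = 0.12 kcal/mol; chair I is more stable.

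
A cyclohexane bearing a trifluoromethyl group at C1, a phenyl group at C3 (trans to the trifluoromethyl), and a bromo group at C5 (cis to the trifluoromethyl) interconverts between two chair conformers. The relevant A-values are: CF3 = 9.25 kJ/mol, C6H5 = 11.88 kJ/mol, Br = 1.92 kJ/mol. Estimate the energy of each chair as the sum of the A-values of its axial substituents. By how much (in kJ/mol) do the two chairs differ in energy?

0.71 kJ/mol

Chair I (trifluoromethyl axial, phenyl equatorial, bromo axial): E = 11.17 kJ/mol.
Chair II (trifluoromethyl equatorial, phenyl axial, bromo equatorial): E = 11.88 kJ/mol.
ΔE = 11.88 − 11.17 = 0.71 kJ/mol; chair I is more stable.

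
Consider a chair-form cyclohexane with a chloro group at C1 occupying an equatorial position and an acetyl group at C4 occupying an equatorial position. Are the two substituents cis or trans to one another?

C1 and C4 have opposite parity, so their axial bonds point in opposite directions.
With opposite-parity carbons, two substituents on the same face are one axial and one equatorial; opposite faces give both axial or both equatorial.
Here the groups are equatorial/equatorial → opposite face → trans.

trans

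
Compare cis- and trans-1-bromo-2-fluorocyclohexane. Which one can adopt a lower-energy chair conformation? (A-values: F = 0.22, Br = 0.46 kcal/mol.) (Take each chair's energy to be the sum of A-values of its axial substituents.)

trans

At 1,2 positions (parity opposite): cis → (a,e or e,a); trans → (e,e or a,a).
Best chair for cis: E = 0.22 kcal/mol; best chair for trans: E = 0.00 kcal/mol.
The trans isomer is lower by 0.22 kcal/mol.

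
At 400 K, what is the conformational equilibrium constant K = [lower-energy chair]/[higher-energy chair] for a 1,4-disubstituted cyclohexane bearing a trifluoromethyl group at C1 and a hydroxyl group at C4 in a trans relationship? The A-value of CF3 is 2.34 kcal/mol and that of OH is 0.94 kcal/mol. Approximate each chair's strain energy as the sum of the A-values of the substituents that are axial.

K ≈ 62.0

C1 and C4 have opposite parity, so for the trans isomer the two substituents are e,e in one chair and a,a in the other.
Chair I (trifluoromethyl axial, hydroxyl axial): E = 3.28 kcal/mol; chair II (trifluoromethyl equatorial, hydroxyl equatorial): E = 0.00 kcal/mol.
ΔG = 3.28 kcal/mol between the two chairs.
K = exp(ΔG/RT) with R = 1.987×10⁻³ kcal mol⁻¹ K⁻¹ and T = 400 K gives K ≈ 62.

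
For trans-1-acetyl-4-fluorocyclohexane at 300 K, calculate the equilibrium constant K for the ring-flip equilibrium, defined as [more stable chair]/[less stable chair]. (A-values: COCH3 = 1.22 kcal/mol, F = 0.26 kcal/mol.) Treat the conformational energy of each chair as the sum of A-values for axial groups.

C1 and C4 have opposite parity, so for the trans isomer the two substituents are e,e in one chair and a,a in the other.
Chair I (acetyl axial, fluoro axial): E = 1.48 kcal/mol; chair II (acetyl equatorial, fluoro equatorial): E = 0.00 kcal/mol.
ΔG = 1.48 kcal/mol between the two chairs.
K = exp(ΔG/RT) with R = 1.987×10⁻³ kcal mol⁻¹ K⁻¹ and T = 300 K gives K ≈ 12.

K ≈ 12.0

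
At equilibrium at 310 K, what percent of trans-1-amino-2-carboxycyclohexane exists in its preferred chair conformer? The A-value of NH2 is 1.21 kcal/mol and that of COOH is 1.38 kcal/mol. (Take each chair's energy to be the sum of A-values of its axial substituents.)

C1 and C2 have opposite parity, so for the trans isomer the two substituents are e,e in one chair and a,a in the other.
Chair I (amino axial, carboxyl axial): E = 2.59 kcal/mol; chair II (amino equatorial, carboxyl equatorial): E = 0.00 kcal/mol.
ΔG = 2.59 kcal/mol between the two chairs.
K = exp(ΔG/RT) with R = 1.987×10⁻³ kcal mol⁻¹ K⁻¹ and T = 310 K gives K ≈ 67.
Fraction in the lower-energy chair = K/(K+1) = 98.5%.

98.5%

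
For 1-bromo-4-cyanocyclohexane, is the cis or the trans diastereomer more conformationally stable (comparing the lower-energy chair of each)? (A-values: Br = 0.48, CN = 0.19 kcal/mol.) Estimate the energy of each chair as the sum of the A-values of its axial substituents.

trans

At 1,4 positions (parity opposite): cis → (a,e or e,a); trans → (e,e or a,a).
Best chair for cis: E = 0.19 kcal/mol; best chair for trans: E = 0.00 kcal/mol.
The trans isomer is lower by 0.19 kcal/mol.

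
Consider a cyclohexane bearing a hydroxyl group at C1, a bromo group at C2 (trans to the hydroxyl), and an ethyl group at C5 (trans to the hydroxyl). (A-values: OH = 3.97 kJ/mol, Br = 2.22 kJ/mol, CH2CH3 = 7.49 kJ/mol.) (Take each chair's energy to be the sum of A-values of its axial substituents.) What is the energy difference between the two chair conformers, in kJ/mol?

Chair I (hydroxyl axial, bromo axial, ethyl equatorial): E = 6.19 kJ/mol.
Chair II (hydroxyl equatorial, bromo equatorial, ethyl axial): E = 7.49 kJ/mol.
ΔE = 7.49 − 6.19 = 1.30 kJ/mol; chair I is more stable.

1.30 kJ/mol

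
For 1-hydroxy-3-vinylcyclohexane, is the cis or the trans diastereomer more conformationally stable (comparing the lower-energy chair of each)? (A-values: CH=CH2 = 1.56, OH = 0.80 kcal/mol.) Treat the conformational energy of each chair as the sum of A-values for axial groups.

cis

At 1,3 positions (parity same): cis → (e,e or a,a); trans → (a,e or e,a).
Best chair for cis: E = 0.00 kcal/mol; best chair for trans: E = 0.80 kcal/mol.
The cis isomer is lower by 0.80 kcal/mol.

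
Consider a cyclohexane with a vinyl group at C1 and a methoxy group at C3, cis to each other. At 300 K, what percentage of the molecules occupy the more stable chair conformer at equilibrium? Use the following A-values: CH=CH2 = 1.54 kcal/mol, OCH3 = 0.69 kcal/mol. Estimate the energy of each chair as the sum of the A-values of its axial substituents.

C1 and C3 have the same parity, so for the cis isomer the two substituents are e,e in one chair and a,a in the other.
Chair I (vinyl axial, methoxy axial): E = 2.23 kcal/mol; chair II (vinyl equatorial, methoxy equatorial): E = 0.00 kcal/mol.
ΔG = 2.23 kcal/mol between the two chairs.
K = exp(ΔG/RT) with R = 1.987×10⁻³ kcal mol⁻¹ K⁻¹ and T = 300 K gives K ≈ 42.1.
Fraction in the lower-energy chair = K/(K+1) = 97.7%.

97.7%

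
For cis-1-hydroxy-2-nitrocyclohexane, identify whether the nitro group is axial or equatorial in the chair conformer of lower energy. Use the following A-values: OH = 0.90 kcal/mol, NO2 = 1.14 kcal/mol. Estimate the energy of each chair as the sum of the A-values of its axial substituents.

C1 and C2 have opposite parity, so for the cis isomer the two substituents are one axial and one equatorial in each chair.
Chair I (hydroxyl axial, nitro equatorial): E = 0.90 kcal/mol.
Chair II (hydroxyl equatorial, nitro axial): E = 1.14 kcal/mol.
Chair I is the more stable (lower-energy) conformer, and in that chair the nitro group is equatorial.

equatorial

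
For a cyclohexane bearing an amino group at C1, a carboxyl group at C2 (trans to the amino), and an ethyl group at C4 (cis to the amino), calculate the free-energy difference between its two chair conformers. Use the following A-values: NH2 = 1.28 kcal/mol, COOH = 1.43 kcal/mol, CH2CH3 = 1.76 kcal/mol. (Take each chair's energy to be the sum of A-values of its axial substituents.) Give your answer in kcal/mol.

0.95 kcal/mol

Chair I (amino axial, carboxyl axial, ethyl equatorial): E = 2.71 kcal/mol.
Chair II (amino equatorial, carboxyl equatorial, ethyl axial): E = 1.76 kcal/mol.
ΔE = 2.71 − 1.76 = 0.95 kcal/mol; chair II is more stable.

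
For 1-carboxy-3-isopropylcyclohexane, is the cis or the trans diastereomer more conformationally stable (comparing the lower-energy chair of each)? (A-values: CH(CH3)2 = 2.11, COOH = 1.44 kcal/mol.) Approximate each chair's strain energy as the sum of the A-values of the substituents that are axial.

cis

At 1,3 positions (parity same): cis → (e,e or a,a); trans → (a,e or e,a).
Best chair for cis: E = 0.00 kcal/mol; best chair for trans: E = 1.44 kcal/mol.
The cis isomer is lower by 1.44 kcal/mol.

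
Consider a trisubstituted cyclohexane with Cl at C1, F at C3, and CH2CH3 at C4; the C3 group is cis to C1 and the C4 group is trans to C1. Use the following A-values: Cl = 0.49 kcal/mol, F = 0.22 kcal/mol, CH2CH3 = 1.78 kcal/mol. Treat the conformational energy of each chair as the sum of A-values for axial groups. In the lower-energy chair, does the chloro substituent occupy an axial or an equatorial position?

equatorial

Chair I (chloro axial, fluoro axial, ethyl axial): E = 2.49 kcal/mol.
Chair II (chloro equatorial, fluoro equatorial, ethyl equatorial): E = 0.00 kcal/mol.
Chair II is the more stable (lower-energy) conformer, and in that chair the chloro group is equatorial.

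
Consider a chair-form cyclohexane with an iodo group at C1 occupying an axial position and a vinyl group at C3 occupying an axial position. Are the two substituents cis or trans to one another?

C1 and C3 have the same parity, so their axial bonds point in the same direction.
With same-parity carbons, two substituents on the same face are both axial or both equatorial; opposite faces give one of each.
Here the groups are axial/axial → same face → cis.

cis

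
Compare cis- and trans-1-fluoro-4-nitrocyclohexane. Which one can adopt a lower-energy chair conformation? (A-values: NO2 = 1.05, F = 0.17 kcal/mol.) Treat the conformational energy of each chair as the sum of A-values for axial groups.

At 1,4 positions (parity opposite): cis → (a,e or e,a); trans → (e,e or a,a).
Best chair for cis: E = 0.17 kcal/mol; best chair for trans: E = 0.00 kcal/mol.
The trans isomer is lower by 0.17 kcal/mol.

trans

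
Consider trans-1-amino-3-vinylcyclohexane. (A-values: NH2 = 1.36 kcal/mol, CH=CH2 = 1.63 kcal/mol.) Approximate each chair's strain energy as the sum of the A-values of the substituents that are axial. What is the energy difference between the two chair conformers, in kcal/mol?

0.27 kcal/mol

C1 and C3 have the same parity, so for the trans isomer the two substituents are one axial and one equatorial in each chair.
Chair I (amino axial, vinyl equatorial): E = 1.36 kcal/mol.
Chair II (amino equatorial, vinyl axial): E = 1.63 kcal/mol.
ΔE = 1.63 − 1.36 = 0.27 kcal/mol; chair I is more stable.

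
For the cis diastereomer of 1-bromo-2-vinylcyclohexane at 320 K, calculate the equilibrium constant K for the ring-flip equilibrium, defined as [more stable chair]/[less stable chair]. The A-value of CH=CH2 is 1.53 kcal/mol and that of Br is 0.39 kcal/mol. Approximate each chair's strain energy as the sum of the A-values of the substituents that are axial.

K ≈ 6.01

C1 and C2 have opposite parity, so for the cis isomer the two substituents are one axial and one equatorial in each chair.
Chair I (vinyl axial, bromo equatorial): E = 1.53 kcal/mol; chair II (vinyl equatorial, bromo axial): E = 0.39 kcal/mol.
ΔG = 1.14 kcal/mol between the two chairs.
K = exp(ΔG/RT) with R = 1.987×10⁻³ kcal mol⁻¹ K⁻¹ and T = 320 K gives K ≈ 6.01.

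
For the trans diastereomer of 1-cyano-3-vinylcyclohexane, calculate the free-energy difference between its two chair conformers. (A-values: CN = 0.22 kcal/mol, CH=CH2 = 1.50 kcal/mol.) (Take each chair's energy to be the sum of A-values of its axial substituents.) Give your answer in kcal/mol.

1.28 kcal/mol

C1 and C3 have the same parity, so for the trans isomer the two substituents are one axial and one equatorial in each chair.
Chair I (cyano axial, vinyl equatorial): E = 0.22 kcal/mol.
Chair II (cyano equatorial, vinyl axial): E = 1.50 kcal/mol.
ΔE = 1.50 − 0.22 = 1.28 kcal/mol; chair I is more stable.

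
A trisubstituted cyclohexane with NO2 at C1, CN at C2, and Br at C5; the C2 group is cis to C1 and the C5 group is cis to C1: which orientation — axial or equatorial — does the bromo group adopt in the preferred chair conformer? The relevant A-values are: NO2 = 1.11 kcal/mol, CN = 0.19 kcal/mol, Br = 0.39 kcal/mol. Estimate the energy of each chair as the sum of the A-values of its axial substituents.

equatorial

Chair I (nitro axial, cyano equatorial, bromo axial): E = 1.50 kcal/mol.
Chair II (nitro equatorial, cyano axial, bromo equatorial): E = 0.19 kcal/mol.
Chair II is the more stable (lower-energy) conformer, and in that chair the bromo group is equatorial.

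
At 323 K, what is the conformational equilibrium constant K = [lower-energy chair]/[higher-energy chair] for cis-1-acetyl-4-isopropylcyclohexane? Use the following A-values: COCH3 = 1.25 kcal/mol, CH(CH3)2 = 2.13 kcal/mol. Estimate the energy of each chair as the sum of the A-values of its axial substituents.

C1 and C4 have opposite parity, so for the cis isomer the two substituents are one axial and one equatorial in each chair.
Chair I (acetyl axial, isopropyl equatorial): E = 1.25 kcal/mol; chair II (acetyl equatorial, isopropyl axial): E = 2.13 kcal/mol.
ΔG = 0.88 kcal/mol between the two chairs.
K = exp(ΔG/RT) with R = 1.987×10⁻³ kcal mol⁻¹ K⁻¹ and T = 323 K gives K ≈ 3.94.

K ≈ 3.94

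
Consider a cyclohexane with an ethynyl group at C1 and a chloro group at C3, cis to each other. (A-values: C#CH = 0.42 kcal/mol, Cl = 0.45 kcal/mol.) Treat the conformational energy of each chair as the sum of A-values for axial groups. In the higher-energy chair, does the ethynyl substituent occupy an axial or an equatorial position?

axial

C1 and C3 have the same parity, so for the cis isomer the two substituents are e,e in one chair and a,a in the other.
Chair I (ethynyl axial, chloro axial): E = 0.87 kcal/mol.
Chair II (ethynyl equatorial, chloro equatorial): E = 0.00 kcal/mol.
Chair I is the less stable (higher-energy) conformer, and in that chair the ethynyl group is axial.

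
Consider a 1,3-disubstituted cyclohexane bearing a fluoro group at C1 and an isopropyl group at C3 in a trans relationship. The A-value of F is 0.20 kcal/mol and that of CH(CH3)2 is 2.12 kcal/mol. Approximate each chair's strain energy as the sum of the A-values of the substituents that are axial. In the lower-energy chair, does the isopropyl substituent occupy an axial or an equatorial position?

C1 and C3 have the same parity, so for the trans isomer the two substituents are one axial and one equatorial in each chair.
Chair I (fluoro axial, isopropyl equatorial): E = 0.20 kcal/mol.
Chair II (fluoro equatorial, isopropyl axial): E = 2.12 kcal/mol.
Chair I is the more stable (lower-energy) conformer, and in that chair the isopropyl group is equatorial.

equatorial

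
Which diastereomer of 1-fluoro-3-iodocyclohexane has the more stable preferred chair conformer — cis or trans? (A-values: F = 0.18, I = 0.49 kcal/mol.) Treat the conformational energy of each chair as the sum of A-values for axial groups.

cis

At 1,3 positions (parity same): cis → (e,e or a,a); trans → (a,e or e,a).
Best chair for cis: E = 0.00 kcal/mol; best chair for trans: E = 0.18 kcal/mol.
The cis isomer is lower by 0.18 kcal/mol.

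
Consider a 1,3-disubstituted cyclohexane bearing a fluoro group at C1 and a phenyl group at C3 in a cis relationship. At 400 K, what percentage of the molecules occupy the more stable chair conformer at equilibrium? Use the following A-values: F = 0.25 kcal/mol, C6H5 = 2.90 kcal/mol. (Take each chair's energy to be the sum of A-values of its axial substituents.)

98.1%

C1 and C3 have the same parity, so for the cis isomer the two substituents are e,e in one chair and a,a in the other.
Chair I (fluoro axial, phenyl axial): E = 3.15 kcal/mol; chair II (fluoro equatorial, phenyl equatorial): E = 0.00 kcal/mol.
ΔG = 3.15 kcal/mol between the two chairs.
K = exp(ΔG/RT) with R = 1.987×10⁻³ kcal mol⁻¹ K⁻¹ and T = 400 K gives K ≈ 52.6.
Fraction in the lower-energy chair = K/(K+1) = 98.1%.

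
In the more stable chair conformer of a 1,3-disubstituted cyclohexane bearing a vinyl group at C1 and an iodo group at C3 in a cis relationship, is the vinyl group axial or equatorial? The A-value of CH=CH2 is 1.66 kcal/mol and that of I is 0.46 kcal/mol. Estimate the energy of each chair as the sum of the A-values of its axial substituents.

equatorial

C1 and C3 have the same parity, so for the cis isomer the two substituents are e,e in one chair and a,a in the other.
Chair I (vinyl axial, iodo axial): E = 2.12 kcal/mol.
Chair II (vinyl equatorial, iodo equatorial): E = 0.00 kcal/mol.
Chair II is the more stable (lower-energy) conformer, and in that chair the vinyl group is equatorial.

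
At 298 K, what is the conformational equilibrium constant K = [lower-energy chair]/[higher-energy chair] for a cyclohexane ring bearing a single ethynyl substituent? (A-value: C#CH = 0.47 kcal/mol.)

K ≈ 2.21

One chair has the ethynyl group axial (E = 0.47 kcal/mol) and the other has it equatorial (E = 0).
ΔG = 0.47 kcal/mol between the two chairs.
K = exp(ΔG/RT) with R = 1.987×10⁻³ kcal mol⁻¹ K⁻¹ and T = 298 K gives K ≈ 2.21.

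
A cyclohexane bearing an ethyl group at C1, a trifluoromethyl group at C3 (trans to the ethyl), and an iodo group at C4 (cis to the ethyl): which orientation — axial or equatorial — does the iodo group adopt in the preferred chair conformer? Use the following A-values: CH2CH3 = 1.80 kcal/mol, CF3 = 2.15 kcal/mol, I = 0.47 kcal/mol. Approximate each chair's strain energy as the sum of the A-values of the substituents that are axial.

Chair I (ethyl axial, trifluoromethyl equatorial, iodo equatorial): E = 1.80 kcal/mol.
Chair II (ethyl equatorial, trifluoromethyl axial, iodo axial): E = 2.62 kcal/mol.
Chair I is the more stable (lower-energy) conformer, and in that chair the iodo group is equatorial.

equatorial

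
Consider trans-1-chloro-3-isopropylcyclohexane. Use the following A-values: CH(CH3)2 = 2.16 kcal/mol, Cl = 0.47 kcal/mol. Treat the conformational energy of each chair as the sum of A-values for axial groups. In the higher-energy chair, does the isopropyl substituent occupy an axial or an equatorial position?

axial

C1 and C3 have the same parity, so for the trans isomer the two substituents are one axial and one equatorial in each chair.
Chair I (isopropyl axial, chloro equatorial): E = 2.16 kcal/mol.
Chair II (isopropyl equatorial, chloro axial): E = 0.47 kcal/mol.
Chair I is the less stable (higher-energy) conformer, and in that chair the isopropyl group is axial.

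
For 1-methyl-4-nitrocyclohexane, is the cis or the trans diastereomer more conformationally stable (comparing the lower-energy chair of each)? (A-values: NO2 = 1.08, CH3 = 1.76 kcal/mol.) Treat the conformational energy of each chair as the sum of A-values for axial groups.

trans

At 1,4 positions (parity opposite): cis → (a,e or e,a); trans → (e,e or a,a).
Best chair for cis: E = 1.08 kcal/mol; best chair for trans: E = 0.00 kcal/mol.
The trans isomer is lower by 1.08 kcal/mol.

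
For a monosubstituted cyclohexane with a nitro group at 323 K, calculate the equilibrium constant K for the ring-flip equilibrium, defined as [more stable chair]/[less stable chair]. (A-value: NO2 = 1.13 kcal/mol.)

One chair has the nitro group axial (E = 1.13 kcal/mol) and the other has it equatorial (E = 0).
ΔG = 1.13 kcal/mol between the two chairs.
K = exp(ΔG/RT) with R = 1.987×10⁻³ kcal mol⁻¹ K⁻¹ and T = 323 K gives K ≈ 5.82.

K ≈ 5.82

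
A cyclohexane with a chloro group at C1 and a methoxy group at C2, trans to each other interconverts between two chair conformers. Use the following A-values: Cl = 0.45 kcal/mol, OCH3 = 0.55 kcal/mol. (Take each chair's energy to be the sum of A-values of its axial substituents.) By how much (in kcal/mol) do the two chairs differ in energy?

C1 and C2 have opposite parity, so for the trans isomer the two substituents are e,e in one chair and a,a in the other.
Chair I (chloro axial, methoxy axial): E = 1.00 kcal/mol.
Chair II (chloro equatorial, methoxy equatorial): E = 0.00 kcal/mol.
ΔE = 1.00 − 0.00 = 1.00 kcal/mol; chair II is more stable.

1.00 kcal/mol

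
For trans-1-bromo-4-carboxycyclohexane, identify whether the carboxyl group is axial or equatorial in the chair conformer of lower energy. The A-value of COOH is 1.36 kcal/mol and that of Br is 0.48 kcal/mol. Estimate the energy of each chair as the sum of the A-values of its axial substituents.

C1 and C4 have opposite parity, so for the trans isomer the two substituents are e,e in one chair and a,a in the other.
Chair I (carboxyl axial, bromo axial): E = 1.84 kcal/mol.
Chair II (carboxyl equatorial, bromo equatorial): E = 0.00 kcal/mol.
Chair II is the more stable (lower-energy) conformer, and in that chair the carboxyl group is equatorial.

equatorial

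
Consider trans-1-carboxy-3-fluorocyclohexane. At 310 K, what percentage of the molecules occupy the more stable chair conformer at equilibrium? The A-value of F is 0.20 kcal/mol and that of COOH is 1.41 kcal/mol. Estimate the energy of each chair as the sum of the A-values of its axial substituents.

C1 and C3 have the same parity, so for the trans isomer the two substituents are one axial and one equatorial in each chair.
Chair I (fluoro axial, carboxyl equatorial): E = 0.20 kcal/mol; chair II (fluoro equatorial, carboxyl axial): E = 1.41 kcal/mol.
ΔG = 1.21 kcal/mol between the two chairs.
K = exp(ΔG/RT) with R = 1.987×10⁻³ kcal mol⁻¹ K⁻¹ and T = 310 K gives K ≈ 7.13.
Fraction in the lower-energy chair = K/(K+1) = 87.7%.

87.7%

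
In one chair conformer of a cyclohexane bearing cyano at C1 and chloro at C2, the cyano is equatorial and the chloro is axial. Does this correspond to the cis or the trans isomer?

cis

C1 and C2 have opposite parity, so their axial bonds point in opposite directions.
With opposite-parity carbons, two substituents on the same face are one axial and one equatorial; opposite faces give both axial or both equatorial.
Here the groups are equatorial/axial → same face → cis.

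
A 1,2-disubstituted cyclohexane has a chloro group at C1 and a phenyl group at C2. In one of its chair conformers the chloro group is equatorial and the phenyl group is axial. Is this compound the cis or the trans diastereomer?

C1 and C2 have opposite parity, so their axial bonds point in opposite directions.
With opposite-parity carbons, two substituents on the same face are one axial and one equatorial; opposite faces give both axial or both equatorial.
Here the groups are equatorial/axial → same face → cis.

cis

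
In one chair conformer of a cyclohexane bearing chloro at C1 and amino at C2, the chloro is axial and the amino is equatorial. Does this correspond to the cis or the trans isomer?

C1 and C2 have opposite parity, so their axial bonds point in opposite directions.
With opposite-parity carbons, two substituents on the same face are one axial and one equatorial; opposite faces give both axial or both equatorial.
Here the groups are axial/equatorial → same face → cis.

cis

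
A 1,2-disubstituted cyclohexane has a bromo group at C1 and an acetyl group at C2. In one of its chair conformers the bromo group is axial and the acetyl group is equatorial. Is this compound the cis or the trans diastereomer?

cis

C1 and C2 have opposite parity, so their axial bonds point in opposite directions.
With opposite-parity carbons, two substituents on the same face are one axial and one equatorial; opposite faces give both axial or both equatorial.
Here the groups are axial/equatorial → same face → cis.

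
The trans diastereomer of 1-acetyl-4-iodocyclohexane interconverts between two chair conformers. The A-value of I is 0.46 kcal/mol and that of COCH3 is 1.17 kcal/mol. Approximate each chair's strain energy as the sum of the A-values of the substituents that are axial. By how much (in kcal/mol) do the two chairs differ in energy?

1.63 kcal/mol

C1 and C4 have opposite parity, so for the trans isomer the two substituents are e,e in one chair and a,a in the other.
Chair I (iodo axial, acetyl axial): E = 1.63 kcal/mol.
Chair II (iodo equatorial, acetyl equatorial): E = 0.00 kcal/mol.
ΔE = 1.63 − 0.00 = 1.63 kcal/mol; chair II is more stable.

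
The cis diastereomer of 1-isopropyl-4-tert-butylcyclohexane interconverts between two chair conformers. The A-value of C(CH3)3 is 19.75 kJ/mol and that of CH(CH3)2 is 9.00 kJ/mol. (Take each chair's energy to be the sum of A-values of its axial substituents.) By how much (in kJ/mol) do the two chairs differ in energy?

10.75 kJ/mol

C1 and C4 have opposite parity, so for the cis isomer the two substituents are one axial and one equatorial in each chair.
Chair I (tert-butyl axial, isopropyl equatorial): E = 19.75 kJ/mol.
Chair II (tert-butyl equatorial, isopropyl axial): E = 9.00 kJ/mol.
ΔE = 19.75 − 9.00 = 10.75 kJ/mol; chair II is more stable.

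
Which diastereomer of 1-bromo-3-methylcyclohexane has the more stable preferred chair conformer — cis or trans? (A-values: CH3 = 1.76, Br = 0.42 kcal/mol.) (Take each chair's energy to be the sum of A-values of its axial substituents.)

At 1,3 positions (parity same): cis → (e,e or a,a); trans → (a,e or e,a).
Best chair for cis: E = 0.00 kcal/mol; best chair for trans: E = 0.42 kcal/mol.
The cis isomer is lower by 0.42 kcal/mol.

cis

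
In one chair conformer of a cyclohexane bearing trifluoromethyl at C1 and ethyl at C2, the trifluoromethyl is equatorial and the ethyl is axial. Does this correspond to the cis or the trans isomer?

C1 and C2 have opposite parity, so their axial bonds point in opposite directions.
With opposite-parity carbons, two substituents on the same face are one axial and one equatorial; opposite faces give both axial or both equatorial.
Here the groups are equatorial/axial → same face → cis.

cis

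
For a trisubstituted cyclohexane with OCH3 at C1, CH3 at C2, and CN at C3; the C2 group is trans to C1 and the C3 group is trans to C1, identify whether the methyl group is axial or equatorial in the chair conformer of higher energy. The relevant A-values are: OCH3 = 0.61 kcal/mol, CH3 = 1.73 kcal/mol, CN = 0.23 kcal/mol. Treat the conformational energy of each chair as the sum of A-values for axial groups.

axial

Chair I (methoxy axial, methyl axial, cyano equatorial): E = 2.34 kcal/mol.
Chair II (methoxy equatorial, methyl equatorial, cyano axial): E = 0.23 kcal/mol.
Chair I is the less stable (higher-energy) conformer, and in that chair the methyl group is axial.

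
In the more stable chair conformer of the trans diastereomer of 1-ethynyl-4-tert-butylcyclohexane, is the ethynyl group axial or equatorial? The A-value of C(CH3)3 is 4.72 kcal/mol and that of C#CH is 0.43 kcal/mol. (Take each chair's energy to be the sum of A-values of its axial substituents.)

equatorial

C1 and C4 have opposite parity, so for the trans isomer the two substituents are e,e in one chair and a,a in the other.
Chair I (tert-butyl axial, ethynyl axial): E = 5.15 kcal/mol.
Chair II (tert-butyl equatorial, ethynyl equatorial): E = 0.00 kcal/mol.
Chair II is the more stable (lower-energy) conformer, and in that chair the ethynyl group is equatorial.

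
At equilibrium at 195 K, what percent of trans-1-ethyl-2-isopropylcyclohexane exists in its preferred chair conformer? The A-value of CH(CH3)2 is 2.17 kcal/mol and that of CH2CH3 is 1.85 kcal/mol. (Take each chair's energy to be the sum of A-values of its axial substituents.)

100.0%

C1 and C2 have opposite parity, so for the trans isomer the two substituents are e,e in one chair and a,a in the other.
Chair I (isopropyl axial, ethyl axial): E = 4.02 kcal/mol; chair II (isopropyl equatorial, ethyl equatorial): E = 0.00 kcal/mol.
ΔG = 4.02 kcal/mol between the two chairs.
K = exp(ΔG/RT) with R = 1.987×10⁻³ kcal mol⁻¹ K⁻¹ and T = 195 K gives K ≈ 3.21e+04.
Fraction in the lower-energy chair = K/(K+1) = 100.0%.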